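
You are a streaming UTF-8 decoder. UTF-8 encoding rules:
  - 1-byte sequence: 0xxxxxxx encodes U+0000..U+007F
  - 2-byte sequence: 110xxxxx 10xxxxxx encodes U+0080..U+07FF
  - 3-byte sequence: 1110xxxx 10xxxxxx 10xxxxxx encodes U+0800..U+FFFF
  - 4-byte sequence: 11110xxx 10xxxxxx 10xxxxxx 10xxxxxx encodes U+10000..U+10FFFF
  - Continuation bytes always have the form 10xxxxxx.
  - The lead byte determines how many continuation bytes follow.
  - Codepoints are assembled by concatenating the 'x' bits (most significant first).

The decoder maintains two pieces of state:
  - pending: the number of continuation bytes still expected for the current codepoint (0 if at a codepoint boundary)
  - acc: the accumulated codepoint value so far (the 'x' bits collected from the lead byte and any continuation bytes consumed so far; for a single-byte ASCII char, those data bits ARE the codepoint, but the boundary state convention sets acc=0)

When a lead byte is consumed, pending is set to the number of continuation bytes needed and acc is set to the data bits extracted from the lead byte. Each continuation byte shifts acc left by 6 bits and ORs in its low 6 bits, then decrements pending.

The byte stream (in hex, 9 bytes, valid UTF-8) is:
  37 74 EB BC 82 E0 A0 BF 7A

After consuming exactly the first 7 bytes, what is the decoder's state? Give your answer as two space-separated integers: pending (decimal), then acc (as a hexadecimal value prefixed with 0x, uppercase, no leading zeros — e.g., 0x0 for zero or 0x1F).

Answer: 1 0x20

Derivation:
Byte[0]=37: 1-byte. pending=0, acc=0x0
Byte[1]=74: 1-byte. pending=0, acc=0x0
Byte[2]=EB: 3-byte lead. pending=2, acc=0xB
Byte[3]=BC: continuation. acc=(acc<<6)|0x3C=0x2FC, pending=1
Byte[4]=82: continuation. acc=(acc<<6)|0x02=0xBF02, pending=0
Byte[5]=E0: 3-byte lead. pending=2, acc=0x0
Byte[6]=A0: continuation. acc=(acc<<6)|0x20=0x20, pending=1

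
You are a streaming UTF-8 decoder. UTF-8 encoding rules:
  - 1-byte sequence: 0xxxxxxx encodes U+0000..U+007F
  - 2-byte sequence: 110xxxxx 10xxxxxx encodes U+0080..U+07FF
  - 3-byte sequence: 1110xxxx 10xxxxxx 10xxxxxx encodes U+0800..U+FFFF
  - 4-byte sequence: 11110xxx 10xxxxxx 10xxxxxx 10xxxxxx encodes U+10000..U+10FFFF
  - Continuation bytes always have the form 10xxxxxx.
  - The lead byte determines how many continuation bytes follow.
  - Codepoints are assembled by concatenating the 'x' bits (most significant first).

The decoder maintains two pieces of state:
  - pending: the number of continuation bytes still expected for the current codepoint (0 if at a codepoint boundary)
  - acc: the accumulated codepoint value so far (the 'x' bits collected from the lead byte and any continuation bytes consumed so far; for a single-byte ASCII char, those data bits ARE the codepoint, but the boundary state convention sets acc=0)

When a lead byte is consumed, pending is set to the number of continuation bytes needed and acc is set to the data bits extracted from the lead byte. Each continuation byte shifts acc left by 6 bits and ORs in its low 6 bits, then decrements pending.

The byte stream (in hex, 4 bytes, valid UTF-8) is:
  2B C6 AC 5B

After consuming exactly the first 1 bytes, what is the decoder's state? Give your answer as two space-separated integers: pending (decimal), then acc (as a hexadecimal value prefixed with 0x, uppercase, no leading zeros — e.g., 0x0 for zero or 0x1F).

Byte[0]=2B: 1-byte. pending=0, acc=0x0

Answer: 0 0x0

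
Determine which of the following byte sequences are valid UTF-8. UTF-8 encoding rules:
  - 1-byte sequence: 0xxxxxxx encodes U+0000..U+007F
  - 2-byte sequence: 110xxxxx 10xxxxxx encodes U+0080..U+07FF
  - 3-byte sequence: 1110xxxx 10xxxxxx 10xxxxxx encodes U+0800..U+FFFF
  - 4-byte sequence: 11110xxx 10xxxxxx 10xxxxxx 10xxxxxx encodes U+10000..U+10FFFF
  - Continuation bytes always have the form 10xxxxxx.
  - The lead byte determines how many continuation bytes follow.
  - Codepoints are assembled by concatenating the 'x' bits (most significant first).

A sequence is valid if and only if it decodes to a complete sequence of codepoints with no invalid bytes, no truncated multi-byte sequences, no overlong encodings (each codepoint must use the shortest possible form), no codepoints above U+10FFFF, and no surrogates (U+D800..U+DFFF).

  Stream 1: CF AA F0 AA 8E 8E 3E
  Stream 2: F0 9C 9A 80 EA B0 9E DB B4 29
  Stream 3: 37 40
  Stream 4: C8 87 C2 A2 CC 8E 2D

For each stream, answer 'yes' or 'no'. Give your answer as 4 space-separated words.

Answer: yes yes yes yes

Derivation:
Stream 1: decodes cleanly. VALID
Stream 2: decodes cleanly. VALID
Stream 3: decodes cleanly. VALID
Stream 4: decodes cleanly. VALID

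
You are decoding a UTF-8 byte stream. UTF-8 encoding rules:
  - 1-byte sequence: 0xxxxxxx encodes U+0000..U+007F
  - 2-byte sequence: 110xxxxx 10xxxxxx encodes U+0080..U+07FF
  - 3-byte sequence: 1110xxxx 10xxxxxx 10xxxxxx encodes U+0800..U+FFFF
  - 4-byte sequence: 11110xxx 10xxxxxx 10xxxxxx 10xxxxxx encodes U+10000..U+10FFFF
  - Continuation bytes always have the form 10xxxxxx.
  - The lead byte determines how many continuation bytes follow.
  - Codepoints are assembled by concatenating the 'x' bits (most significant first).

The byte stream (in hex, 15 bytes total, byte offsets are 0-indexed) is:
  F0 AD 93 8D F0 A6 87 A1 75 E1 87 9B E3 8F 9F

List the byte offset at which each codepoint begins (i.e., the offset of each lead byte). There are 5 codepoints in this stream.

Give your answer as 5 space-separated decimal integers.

Byte[0]=F0: 4-byte lead, need 3 cont bytes. acc=0x0
Byte[1]=AD: continuation. acc=(acc<<6)|0x2D=0x2D
Byte[2]=93: continuation. acc=(acc<<6)|0x13=0xB53
Byte[3]=8D: continuation. acc=(acc<<6)|0x0D=0x2D4CD
Completed: cp=U+2D4CD (starts at byte 0)
Byte[4]=F0: 4-byte lead, need 3 cont bytes. acc=0x0
Byte[5]=A6: continuation. acc=(acc<<6)|0x26=0x26
Byte[6]=87: continuation. acc=(acc<<6)|0x07=0x987
Byte[7]=A1: continuation. acc=(acc<<6)|0x21=0x261E1
Completed: cp=U+261E1 (starts at byte 4)
Byte[8]=75: 1-byte ASCII. cp=U+0075
Byte[9]=E1: 3-byte lead, need 2 cont bytes. acc=0x1
Byte[10]=87: continuation. acc=(acc<<6)|0x07=0x47
Byte[11]=9B: continuation. acc=(acc<<6)|0x1B=0x11DB
Completed: cp=U+11DB (starts at byte 9)
Byte[12]=E3: 3-byte lead, need 2 cont bytes. acc=0x3
Byte[13]=8F: continuation. acc=(acc<<6)|0x0F=0xCF
Byte[14]=9F: continuation. acc=(acc<<6)|0x1F=0x33DF
Completed: cp=U+33DF (starts at byte 12)

Answer: 0 4 8 9 12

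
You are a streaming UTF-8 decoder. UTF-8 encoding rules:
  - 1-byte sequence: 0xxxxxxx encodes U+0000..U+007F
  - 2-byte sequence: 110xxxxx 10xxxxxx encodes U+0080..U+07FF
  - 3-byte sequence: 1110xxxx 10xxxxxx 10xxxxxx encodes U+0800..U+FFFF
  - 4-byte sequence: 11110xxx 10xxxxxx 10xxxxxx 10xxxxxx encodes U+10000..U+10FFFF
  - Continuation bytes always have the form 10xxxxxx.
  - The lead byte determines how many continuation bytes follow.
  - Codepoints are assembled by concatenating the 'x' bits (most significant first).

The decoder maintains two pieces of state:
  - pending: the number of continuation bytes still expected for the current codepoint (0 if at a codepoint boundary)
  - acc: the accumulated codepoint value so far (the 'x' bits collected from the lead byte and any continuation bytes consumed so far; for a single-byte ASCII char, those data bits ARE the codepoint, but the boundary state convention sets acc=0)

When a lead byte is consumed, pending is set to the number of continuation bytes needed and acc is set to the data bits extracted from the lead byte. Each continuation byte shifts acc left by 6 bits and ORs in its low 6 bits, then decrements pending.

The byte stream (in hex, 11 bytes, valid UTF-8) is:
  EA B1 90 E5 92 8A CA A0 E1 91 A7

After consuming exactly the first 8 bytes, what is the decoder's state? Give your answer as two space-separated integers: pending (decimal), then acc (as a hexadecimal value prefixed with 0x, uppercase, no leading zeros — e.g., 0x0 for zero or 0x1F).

Byte[0]=EA: 3-byte lead. pending=2, acc=0xA
Byte[1]=B1: continuation. acc=(acc<<6)|0x31=0x2B1, pending=1
Byte[2]=90: continuation. acc=(acc<<6)|0x10=0xAC50, pending=0
Byte[3]=E5: 3-byte lead. pending=2, acc=0x5
Byte[4]=92: continuation. acc=(acc<<6)|0x12=0x152, pending=1
Byte[5]=8A: continuation. acc=(acc<<6)|0x0A=0x548A, pending=0
Byte[6]=CA: 2-byte lead. pending=1, acc=0xA
Byte[7]=A0: continuation. acc=(acc<<6)|0x20=0x2A0, pending=0

Answer: 0 0x2A0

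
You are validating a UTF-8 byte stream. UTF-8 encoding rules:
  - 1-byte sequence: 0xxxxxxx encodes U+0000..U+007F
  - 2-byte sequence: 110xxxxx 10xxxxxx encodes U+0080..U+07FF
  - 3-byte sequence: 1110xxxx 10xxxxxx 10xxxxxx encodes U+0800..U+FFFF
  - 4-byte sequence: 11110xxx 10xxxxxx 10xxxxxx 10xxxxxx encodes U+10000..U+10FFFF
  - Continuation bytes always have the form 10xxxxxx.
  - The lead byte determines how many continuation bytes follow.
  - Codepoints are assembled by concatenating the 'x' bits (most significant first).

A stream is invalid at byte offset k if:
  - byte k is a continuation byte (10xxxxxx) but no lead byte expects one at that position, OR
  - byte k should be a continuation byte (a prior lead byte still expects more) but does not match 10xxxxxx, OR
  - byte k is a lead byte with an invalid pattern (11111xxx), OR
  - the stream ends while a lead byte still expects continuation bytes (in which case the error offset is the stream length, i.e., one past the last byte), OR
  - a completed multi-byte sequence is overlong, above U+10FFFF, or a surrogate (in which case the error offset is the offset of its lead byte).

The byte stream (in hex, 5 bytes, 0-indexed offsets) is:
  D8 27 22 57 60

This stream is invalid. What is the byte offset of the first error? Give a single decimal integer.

Answer: 1

Derivation:
Byte[0]=D8: 2-byte lead, need 1 cont bytes. acc=0x18
Byte[1]=27: expected 10xxxxxx continuation. INVALID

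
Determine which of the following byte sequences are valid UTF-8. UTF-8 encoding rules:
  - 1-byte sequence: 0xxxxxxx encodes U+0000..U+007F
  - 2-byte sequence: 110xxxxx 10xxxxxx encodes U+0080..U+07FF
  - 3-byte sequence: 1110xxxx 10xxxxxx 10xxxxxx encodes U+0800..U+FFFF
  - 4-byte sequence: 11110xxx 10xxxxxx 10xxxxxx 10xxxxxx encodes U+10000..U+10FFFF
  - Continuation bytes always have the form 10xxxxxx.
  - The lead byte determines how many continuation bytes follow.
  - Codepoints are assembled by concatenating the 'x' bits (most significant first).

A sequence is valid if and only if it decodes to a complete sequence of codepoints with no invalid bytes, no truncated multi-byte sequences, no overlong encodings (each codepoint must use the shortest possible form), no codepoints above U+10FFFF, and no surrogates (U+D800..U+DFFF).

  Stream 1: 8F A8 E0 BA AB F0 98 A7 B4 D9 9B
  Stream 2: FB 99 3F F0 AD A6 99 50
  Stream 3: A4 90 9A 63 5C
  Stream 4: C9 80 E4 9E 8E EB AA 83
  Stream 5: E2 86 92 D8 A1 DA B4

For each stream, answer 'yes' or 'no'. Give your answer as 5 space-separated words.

Stream 1: error at byte offset 0. INVALID
Stream 2: error at byte offset 0. INVALID
Stream 3: error at byte offset 0. INVALID
Stream 4: decodes cleanly. VALID
Stream 5: decodes cleanly. VALID

Answer: no no no yes yes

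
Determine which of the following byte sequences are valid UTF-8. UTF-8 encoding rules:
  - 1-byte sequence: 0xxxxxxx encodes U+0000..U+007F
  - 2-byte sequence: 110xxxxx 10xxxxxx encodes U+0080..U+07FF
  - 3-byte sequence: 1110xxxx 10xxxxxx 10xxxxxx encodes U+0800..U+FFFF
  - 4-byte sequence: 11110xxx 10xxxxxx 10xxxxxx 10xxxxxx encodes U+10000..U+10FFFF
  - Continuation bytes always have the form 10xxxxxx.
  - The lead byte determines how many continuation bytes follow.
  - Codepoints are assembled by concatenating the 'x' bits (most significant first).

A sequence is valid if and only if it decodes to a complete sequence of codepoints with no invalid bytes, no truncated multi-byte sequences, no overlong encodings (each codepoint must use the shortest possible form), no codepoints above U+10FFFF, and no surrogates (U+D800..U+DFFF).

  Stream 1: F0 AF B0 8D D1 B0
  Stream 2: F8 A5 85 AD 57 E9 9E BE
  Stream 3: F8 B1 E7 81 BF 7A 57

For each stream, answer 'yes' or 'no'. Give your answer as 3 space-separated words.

Stream 1: decodes cleanly. VALID
Stream 2: error at byte offset 0. INVALID
Stream 3: error at byte offset 0. INVALID

Answer: yes no no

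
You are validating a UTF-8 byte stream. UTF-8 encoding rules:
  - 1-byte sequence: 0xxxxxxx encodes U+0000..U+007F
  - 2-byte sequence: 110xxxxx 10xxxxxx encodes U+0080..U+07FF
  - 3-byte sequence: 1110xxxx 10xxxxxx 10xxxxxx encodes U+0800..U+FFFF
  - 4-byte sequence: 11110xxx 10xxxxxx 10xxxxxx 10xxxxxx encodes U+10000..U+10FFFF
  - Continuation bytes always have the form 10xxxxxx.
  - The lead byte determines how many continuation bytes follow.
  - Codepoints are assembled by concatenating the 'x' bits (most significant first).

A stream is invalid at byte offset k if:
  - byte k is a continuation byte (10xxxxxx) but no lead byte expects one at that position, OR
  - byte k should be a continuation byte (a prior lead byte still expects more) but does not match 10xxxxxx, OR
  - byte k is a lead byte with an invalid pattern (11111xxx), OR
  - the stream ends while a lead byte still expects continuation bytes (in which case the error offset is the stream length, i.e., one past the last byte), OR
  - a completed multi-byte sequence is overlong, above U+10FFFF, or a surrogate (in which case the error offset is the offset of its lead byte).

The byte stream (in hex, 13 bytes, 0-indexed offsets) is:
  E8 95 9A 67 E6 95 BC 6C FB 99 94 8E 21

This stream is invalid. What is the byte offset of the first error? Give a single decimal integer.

Answer: 8

Derivation:
Byte[0]=E8: 3-byte lead, need 2 cont bytes. acc=0x8
Byte[1]=95: continuation. acc=(acc<<6)|0x15=0x215
Byte[2]=9A: continuation. acc=(acc<<6)|0x1A=0x855A
Completed: cp=U+855A (starts at byte 0)
Byte[3]=67: 1-byte ASCII. cp=U+0067
Byte[4]=E6: 3-byte lead, need 2 cont bytes. acc=0x6
Byte[5]=95: continuation. acc=(acc<<6)|0x15=0x195
Byte[6]=BC: continuation. acc=(acc<<6)|0x3C=0x657C
Completed: cp=U+657C (starts at byte 4)
Byte[7]=6C: 1-byte ASCII. cp=U+006C
Byte[8]=FB: INVALID lead byte (not 0xxx/110x/1110/11110)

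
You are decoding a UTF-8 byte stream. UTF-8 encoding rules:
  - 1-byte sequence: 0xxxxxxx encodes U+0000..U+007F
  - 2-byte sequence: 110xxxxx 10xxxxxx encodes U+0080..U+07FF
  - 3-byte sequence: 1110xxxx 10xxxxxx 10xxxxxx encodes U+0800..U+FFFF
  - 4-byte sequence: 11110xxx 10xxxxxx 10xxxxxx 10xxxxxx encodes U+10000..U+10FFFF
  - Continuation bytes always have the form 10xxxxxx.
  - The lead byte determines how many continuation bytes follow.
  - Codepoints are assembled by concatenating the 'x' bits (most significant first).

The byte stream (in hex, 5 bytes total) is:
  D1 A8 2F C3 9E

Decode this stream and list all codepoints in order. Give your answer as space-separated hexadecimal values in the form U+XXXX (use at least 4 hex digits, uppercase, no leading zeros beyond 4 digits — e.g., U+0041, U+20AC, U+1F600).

Answer: U+0468 U+002F U+00DE

Derivation:
Byte[0]=D1: 2-byte lead, need 1 cont bytes. acc=0x11
Byte[1]=A8: continuation. acc=(acc<<6)|0x28=0x468
Completed: cp=U+0468 (starts at byte 0)
Byte[2]=2F: 1-byte ASCII. cp=U+002F
Byte[3]=C3: 2-byte lead, need 1 cont bytes. acc=0x3
Byte[4]=9E: continuation. acc=(acc<<6)|0x1E=0xDE
Completed: cp=U+00DE (starts at byte 3)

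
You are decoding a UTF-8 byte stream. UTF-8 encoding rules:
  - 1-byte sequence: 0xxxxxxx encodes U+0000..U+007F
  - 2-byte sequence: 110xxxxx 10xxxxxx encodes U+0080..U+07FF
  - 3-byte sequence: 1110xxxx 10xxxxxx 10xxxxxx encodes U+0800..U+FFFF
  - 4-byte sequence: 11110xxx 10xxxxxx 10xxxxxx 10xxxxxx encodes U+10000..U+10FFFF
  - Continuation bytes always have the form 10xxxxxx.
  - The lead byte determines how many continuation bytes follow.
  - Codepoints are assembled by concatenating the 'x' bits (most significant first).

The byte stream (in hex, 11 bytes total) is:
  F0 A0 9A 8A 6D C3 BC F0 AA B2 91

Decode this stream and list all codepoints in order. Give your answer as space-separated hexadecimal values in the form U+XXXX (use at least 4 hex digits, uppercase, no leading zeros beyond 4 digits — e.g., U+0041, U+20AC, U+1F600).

Byte[0]=F0: 4-byte lead, need 3 cont bytes. acc=0x0
Byte[1]=A0: continuation. acc=(acc<<6)|0x20=0x20
Byte[2]=9A: continuation. acc=(acc<<6)|0x1A=0x81A
Byte[3]=8A: continuation. acc=(acc<<6)|0x0A=0x2068A
Completed: cp=U+2068A (starts at byte 0)
Byte[4]=6D: 1-byte ASCII. cp=U+006D
Byte[5]=C3: 2-byte lead, need 1 cont bytes. acc=0x3
Byte[6]=BC: continuation. acc=(acc<<6)|0x3C=0xFC
Completed: cp=U+00FC (starts at byte 5)
Byte[7]=F0: 4-byte lead, need 3 cont bytes. acc=0x0
Byte[8]=AA: continuation. acc=(acc<<6)|0x2A=0x2A
Byte[9]=B2: continuation. acc=(acc<<6)|0x32=0xAB2
Byte[10]=91: continuation. acc=(acc<<6)|0x11=0x2AC91
Completed: cp=U+2AC91 (starts at byte 7)

Answer: U+2068A U+006D U+00FC U+2AC91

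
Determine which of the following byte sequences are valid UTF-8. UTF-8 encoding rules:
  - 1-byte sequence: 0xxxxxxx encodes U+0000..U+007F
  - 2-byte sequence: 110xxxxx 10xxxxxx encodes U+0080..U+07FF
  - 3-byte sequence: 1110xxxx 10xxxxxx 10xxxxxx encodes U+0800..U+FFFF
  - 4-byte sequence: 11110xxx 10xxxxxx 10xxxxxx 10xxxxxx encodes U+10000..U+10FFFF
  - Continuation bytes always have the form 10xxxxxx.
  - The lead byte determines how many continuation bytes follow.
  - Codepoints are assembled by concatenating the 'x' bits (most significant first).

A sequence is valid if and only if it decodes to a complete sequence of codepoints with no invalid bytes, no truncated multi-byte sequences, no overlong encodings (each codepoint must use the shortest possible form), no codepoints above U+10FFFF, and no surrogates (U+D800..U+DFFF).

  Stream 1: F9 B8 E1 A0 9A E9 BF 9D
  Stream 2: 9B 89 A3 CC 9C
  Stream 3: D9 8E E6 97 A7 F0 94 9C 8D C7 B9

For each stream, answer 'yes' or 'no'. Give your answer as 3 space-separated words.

Stream 1: error at byte offset 0. INVALID
Stream 2: error at byte offset 0. INVALID
Stream 3: decodes cleanly. VALID

Answer: no no yes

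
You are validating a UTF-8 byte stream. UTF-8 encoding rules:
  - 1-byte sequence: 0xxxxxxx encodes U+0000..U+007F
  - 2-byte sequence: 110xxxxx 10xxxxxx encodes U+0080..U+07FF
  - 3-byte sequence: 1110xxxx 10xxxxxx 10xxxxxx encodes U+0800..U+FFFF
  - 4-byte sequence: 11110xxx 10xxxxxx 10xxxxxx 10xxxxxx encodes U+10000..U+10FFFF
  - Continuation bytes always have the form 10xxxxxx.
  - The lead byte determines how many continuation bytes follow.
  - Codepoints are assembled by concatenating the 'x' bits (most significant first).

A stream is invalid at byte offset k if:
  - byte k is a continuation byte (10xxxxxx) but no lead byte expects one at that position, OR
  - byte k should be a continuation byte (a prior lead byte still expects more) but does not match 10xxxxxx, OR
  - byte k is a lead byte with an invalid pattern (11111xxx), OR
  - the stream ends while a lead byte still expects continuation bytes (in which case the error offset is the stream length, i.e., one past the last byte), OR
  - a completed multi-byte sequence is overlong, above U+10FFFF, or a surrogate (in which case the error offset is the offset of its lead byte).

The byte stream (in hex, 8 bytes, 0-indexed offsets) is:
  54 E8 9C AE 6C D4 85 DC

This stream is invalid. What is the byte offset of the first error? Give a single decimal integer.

Byte[0]=54: 1-byte ASCII. cp=U+0054
Byte[1]=E8: 3-byte lead, need 2 cont bytes. acc=0x8
Byte[2]=9C: continuation. acc=(acc<<6)|0x1C=0x21C
Byte[3]=AE: continuation. acc=(acc<<6)|0x2E=0x872E
Completed: cp=U+872E (starts at byte 1)
Byte[4]=6C: 1-byte ASCII. cp=U+006C
Byte[5]=D4: 2-byte lead, need 1 cont bytes. acc=0x14
Byte[6]=85: continuation. acc=(acc<<6)|0x05=0x505
Completed: cp=U+0505 (starts at byte 5)
Byte[7]=DC: 2-byte lead, need 1 cont bytes. acc=0x1C
Byte[8]: stream ended, expected continuation. INVALID

Answer: 8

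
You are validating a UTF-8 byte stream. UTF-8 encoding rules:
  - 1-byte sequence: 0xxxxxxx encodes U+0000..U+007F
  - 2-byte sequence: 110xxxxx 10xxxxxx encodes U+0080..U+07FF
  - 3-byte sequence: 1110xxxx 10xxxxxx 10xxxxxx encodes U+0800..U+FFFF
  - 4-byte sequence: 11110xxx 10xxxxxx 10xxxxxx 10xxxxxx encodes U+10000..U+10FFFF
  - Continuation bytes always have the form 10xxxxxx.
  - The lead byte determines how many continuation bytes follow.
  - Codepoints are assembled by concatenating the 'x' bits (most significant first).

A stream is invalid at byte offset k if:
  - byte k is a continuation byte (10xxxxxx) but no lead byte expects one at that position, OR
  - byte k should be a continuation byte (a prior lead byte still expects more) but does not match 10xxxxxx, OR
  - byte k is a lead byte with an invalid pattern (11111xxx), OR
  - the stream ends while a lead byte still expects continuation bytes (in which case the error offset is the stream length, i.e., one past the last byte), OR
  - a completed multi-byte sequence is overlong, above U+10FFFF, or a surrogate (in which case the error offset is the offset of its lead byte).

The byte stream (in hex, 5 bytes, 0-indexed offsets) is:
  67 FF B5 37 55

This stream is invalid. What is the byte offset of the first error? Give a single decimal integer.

Answer: 1

Derivation:
Byte[0]=67: 1-byte ASCII. cp=U+0067
Byte[1]=FF: INVALID lead byte (not 0xxx/110x/1110/11110)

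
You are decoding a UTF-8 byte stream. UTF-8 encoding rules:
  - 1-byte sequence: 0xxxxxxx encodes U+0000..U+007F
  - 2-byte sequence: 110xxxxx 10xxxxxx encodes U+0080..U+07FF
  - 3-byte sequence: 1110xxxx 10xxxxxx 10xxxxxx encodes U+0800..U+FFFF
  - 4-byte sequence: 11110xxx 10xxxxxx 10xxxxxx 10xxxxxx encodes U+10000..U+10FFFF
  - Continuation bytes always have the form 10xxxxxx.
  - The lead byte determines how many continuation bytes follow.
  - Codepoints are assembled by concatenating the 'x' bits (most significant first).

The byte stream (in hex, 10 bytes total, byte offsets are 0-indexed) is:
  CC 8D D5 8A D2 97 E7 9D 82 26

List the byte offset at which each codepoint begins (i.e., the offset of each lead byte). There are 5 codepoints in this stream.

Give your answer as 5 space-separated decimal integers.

Byte[0]=CC: 2-byte lead, need 1 cont bytes. acc=0xC
Byte[1]=8D: continuation. acc=(acc<<6)|0x0D=0x30D
Completed: cp=U+030D (starts at byte 0)
Byte[2]=D5: 2-byte lead, need 1 cont bytes. acc=0x15
Byte[3]=8A: continuation. acc=(acc<<6)|0x0A=0x54A
Completed: cp=U+054A (starts at byte 2)
Byte[4]=D2: 2-byte lead, need 1 cont bytes. acc=0x12
Byte[5]=97: continuation. acc=(acc<<6)|0x17=0x497
Completed: cp=U+0497 (starts at byte 4)
Byte[6]=E7: 3-byte lead, need 2 cont bytes. acc=0x7
Byte[7]=9D: continuation. acc=(acc<<6)|0x1D=0x1DD
Byte[8]=82: continuation. acc=(acc<<6)|0x02=0x7742
Completed: cp=U+7742 (starts at byte 6)
Byte[9]=26: 1-byte ASCII. cp=U+0026

Answer: 0 2 4 6 9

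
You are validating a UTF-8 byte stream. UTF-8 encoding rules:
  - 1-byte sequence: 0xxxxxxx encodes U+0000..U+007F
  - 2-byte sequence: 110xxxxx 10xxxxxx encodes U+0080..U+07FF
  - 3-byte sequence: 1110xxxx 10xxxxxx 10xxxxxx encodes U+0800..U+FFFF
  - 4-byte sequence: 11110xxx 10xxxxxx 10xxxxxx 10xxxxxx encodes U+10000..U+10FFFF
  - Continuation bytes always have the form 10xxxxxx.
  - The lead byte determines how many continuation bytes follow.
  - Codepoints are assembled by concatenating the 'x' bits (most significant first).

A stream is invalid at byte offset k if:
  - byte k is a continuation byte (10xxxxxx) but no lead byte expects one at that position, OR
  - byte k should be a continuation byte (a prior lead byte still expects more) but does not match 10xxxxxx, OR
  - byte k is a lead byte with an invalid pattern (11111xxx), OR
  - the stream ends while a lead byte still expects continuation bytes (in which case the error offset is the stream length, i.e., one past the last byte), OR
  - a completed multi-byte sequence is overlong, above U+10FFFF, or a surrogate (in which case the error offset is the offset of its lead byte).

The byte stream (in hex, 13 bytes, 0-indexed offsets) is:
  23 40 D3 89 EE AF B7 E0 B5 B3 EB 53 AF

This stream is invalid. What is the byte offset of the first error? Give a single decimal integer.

Byte[0]=23: 1-byte ASCII. cp=U+0023
Byte[1]=40: 1-byte ASCII. cp=U+0040
Byte[2]=D3: 2-byte lead, need 1 cont bytes. acc=0x13
Byte[3]=89: continuation. acc=(acc<<6)|0x09=0x4C9
Completed: cp=U+04C9 (starts at byte 2)
Byte[4]=EE: 3-byte lead, need 2 cont bytes. acc=0xE
Byte[5]=AF: continuation. acc=(acc<<6)|0x2F=0x3AF
Byte[6]=B7: continuation. acc=(acc<<6)|0x37=0xEBF7
Completed: cp=U+EBF7 (starts at byte 4)
Byte[7]=E0: 3-byte lead, need 2 cont bytes. acc=0x0
Byte[8]=B5: continuation. acc=(acc<<6)|0x35=0x35
Byte[9]=B3: continuation. acc=(acc<<6)|0x33=0xD73
Completed: cp=U+0D73 (starts at byte 7)
Byte[10]=EB: 3-byte lead, need 2 cont bytes. acc=0xB
Byte[11]=53: expected 10xxxxxx continuation. INVALID

Answer: 11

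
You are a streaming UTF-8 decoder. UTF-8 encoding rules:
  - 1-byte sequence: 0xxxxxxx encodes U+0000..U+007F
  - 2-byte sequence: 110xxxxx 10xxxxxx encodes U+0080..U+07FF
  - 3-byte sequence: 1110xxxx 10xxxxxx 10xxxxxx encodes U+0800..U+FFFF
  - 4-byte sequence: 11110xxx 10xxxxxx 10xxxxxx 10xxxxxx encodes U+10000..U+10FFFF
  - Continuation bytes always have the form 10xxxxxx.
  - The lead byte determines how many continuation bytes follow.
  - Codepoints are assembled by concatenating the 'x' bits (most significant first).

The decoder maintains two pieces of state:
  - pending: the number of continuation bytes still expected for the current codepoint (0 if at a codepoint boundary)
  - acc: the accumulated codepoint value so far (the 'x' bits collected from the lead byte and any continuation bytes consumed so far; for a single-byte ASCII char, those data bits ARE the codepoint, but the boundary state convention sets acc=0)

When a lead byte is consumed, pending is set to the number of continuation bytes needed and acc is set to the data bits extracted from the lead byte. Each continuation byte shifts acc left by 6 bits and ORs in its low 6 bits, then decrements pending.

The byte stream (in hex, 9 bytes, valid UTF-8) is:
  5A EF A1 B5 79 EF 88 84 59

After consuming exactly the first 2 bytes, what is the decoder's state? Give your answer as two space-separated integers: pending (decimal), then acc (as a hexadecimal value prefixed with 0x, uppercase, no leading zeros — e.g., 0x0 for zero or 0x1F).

Answer: 2 0xF

Derivation:
Byte[0]=5A: 1-byte. pending=0, acc=0x0
Byte[1]=EF: 3-byte lead. pending=2, acc=0xF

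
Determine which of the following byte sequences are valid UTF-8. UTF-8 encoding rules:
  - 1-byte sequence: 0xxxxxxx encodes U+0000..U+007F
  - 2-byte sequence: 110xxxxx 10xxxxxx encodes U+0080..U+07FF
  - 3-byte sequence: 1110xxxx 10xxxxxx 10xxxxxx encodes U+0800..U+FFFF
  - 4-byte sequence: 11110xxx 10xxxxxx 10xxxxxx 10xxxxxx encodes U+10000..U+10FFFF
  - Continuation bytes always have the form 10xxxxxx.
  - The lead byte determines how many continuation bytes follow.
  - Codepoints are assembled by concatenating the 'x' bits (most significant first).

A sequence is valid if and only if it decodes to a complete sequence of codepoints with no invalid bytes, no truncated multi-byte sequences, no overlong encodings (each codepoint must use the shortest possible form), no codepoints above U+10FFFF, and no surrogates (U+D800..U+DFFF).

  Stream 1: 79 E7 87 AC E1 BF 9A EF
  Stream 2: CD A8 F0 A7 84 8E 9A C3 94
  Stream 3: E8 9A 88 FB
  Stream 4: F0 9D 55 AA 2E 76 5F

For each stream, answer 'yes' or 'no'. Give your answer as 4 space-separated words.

Answer: no no no no

Derivation:
Stream 1: error at byte offset 8. INVALID
Stream 2: error at byte offset 6. INVALID
Stream 3: error at byte offset 3. INVALID
Stream 4: error at byte offset 2. INVALID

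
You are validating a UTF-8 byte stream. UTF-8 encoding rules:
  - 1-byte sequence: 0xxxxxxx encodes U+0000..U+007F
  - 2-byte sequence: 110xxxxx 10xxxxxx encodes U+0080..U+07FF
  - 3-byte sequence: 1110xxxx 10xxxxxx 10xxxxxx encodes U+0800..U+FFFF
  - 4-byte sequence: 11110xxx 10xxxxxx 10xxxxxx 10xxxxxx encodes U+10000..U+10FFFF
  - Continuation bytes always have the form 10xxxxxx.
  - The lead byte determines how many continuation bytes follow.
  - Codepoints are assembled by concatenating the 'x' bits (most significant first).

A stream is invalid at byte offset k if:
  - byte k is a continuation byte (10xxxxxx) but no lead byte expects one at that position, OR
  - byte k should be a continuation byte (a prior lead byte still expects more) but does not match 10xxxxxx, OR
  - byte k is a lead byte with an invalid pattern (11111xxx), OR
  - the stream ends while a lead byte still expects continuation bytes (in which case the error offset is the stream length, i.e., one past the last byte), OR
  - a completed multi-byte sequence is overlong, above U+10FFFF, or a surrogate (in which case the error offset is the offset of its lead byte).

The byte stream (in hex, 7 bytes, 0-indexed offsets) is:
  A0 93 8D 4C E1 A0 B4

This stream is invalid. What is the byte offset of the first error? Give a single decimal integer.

Answer: 0

Derivation:
Byte[0]=A0: INVALID lead byte (not 0xxx/110x/1110/11110)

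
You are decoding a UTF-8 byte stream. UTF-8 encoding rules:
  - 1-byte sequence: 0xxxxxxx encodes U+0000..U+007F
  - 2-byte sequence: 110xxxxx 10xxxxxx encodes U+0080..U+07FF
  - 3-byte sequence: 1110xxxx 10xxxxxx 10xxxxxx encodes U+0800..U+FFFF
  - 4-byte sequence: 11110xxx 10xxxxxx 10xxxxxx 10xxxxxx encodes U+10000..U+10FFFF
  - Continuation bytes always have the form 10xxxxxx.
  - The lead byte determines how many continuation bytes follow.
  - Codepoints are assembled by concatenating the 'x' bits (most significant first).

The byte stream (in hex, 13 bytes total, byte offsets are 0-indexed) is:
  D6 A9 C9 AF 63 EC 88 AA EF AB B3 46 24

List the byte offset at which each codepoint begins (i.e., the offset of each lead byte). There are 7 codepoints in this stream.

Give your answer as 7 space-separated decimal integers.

Answer: 0 2 4 5 8 11 12

Derivation:
Byte[0]=D6: 2-byte lead, need 1 cont bytes. acc=0x16
Byte[1]=A9: continuation. acc=(acc<<6)|0x29=0x5A9
Completed: cp=U+05A9 (starts at byte 0)
Byte[2]=C9: 2-byte lead, need 1 cont bytes. acc=0x9
Byte[3]=AF: continuation. acc=(acc<<6)|0x2F=0x26F
Completed: cp=U+026F (starts at byte 2)
Byte[4]=63: 1-byte ASCII. cp=U+0063
Byte[5]=EC: 3-byte lead, need 2 cont bytes. acc=0xC
Byte[6]=88: continuation. acc=(acc<<6)|0x08=0x308
Byte[7]=AA: continuation. acc=(acc<<6)|0x2A=0xC22A
Completed: cp=U+C22A (starts at byte 5)
Byte[8]=EF: 3-byte lead, need 2 cont bytes. acc=0xF
Byte[9]=AB: continuation. acc=(acc<<6)|0x2B=0x3EB
Byte[10]=B3: continuation. acc=(acc<<6)|0x33=0xFAF3
Completed: cp=U+FAF3 (starts at byte 8)
Byte[11]=46: 1-byte ASCII. cp=U+0046
Byte[12]=24: 1-byte ASCII. cp=U+0024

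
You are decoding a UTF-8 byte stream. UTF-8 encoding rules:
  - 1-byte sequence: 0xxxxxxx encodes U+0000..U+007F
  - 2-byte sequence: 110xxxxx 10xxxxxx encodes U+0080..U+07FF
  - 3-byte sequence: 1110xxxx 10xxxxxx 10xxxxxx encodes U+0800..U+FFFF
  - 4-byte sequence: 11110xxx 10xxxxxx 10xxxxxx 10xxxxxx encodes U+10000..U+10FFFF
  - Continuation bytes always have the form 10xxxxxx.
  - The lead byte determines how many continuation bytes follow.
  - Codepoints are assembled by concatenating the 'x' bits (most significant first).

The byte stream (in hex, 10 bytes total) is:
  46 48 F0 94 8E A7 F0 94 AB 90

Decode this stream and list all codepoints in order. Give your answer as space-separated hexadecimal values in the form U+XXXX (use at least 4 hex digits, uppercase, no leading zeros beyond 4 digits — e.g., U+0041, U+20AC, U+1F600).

Answer: U+0046 U+0048 U+143A7 U+14AD0

Derivation:
Byte[0]=46: 1-byte ASCII. cp=U+0046
Byte[1]=48: 1-byte ASCII. cp=U+0048
Byte[2]=F0: 4-byte lead, need 3 cont bytes. acc=0x0
Byte[3]=94: continuation. acc=(acc<<6)|0x14=0x14
Byte[4]=8E: continuation. acc=(acc<<6)|0x0E=0x50E
Byte[5]=A7: continuation. acc=(acc<<6)|0x27=0x143A7
Completed: cp=U+143A7 (starts at byte 2)
Byte[6]=F0: 4-byte lead, need 3 cont bytes. acc=0x0
Byte[7]=94: continuation. acc=(acc<<6)|0x14=0x14
Byte[8]=AB: continuation. acc=(acc<<6)|0x2B=0x52B
Byte[9]=90: continuation. acc=(acc<<6)|0x10=0x14AD0
Completed: cp=U+14AD0 (starts at byte 6)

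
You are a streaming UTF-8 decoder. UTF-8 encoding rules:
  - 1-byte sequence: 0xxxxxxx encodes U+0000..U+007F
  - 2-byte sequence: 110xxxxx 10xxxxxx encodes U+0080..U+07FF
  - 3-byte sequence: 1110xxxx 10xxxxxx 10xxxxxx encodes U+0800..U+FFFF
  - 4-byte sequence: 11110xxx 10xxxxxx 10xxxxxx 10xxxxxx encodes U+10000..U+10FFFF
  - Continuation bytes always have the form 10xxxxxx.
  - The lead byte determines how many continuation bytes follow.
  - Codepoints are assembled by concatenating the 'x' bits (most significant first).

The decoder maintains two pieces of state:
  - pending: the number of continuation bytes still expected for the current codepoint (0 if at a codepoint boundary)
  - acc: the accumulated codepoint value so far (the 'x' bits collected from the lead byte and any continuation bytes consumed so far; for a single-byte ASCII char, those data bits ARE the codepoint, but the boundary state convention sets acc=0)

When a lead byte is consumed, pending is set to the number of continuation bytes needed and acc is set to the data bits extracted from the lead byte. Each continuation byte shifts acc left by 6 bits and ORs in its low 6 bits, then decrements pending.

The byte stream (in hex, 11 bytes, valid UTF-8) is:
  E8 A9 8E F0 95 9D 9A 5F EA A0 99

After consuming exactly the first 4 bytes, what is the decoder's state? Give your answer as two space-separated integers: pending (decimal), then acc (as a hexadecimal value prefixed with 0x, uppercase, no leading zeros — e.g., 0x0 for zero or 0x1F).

Byte[0]=E8: 3-byte lead. pending=2, acc=0x8
Byte[1]=A9: continuation. acc=(acc<<6)|0x29=0x229, pending=1
Byte[2]=8E: continuation. acc=(acc<<6)|0x0E=0x8A4E, pending=0
Byte[3]=F0: 4-byte lead. pending=3, acc=0x0

Answer: 3 0x0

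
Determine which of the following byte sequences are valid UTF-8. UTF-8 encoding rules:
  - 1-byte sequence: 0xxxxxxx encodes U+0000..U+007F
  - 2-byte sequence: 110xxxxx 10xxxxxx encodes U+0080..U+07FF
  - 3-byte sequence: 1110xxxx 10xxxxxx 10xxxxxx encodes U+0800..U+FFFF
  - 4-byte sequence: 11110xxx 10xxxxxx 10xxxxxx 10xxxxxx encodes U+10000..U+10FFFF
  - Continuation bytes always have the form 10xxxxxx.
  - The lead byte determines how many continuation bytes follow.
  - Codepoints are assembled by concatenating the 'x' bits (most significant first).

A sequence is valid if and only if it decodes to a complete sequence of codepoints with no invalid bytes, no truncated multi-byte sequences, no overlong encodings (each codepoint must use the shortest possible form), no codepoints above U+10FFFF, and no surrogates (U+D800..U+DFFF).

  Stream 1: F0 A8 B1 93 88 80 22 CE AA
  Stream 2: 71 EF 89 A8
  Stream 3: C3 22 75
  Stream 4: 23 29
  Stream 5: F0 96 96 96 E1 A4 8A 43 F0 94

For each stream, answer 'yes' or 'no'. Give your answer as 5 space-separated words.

Stream 1: error at byte offset 4. INVALID
Stream 2: decodes cleanly. VALID
Stream 3: error at byte offset 1. INVALID
Stream 4: decodes cleanly. VALID
Stream 5: error at byte offset 10. INVALID

Answer: no yes no yes no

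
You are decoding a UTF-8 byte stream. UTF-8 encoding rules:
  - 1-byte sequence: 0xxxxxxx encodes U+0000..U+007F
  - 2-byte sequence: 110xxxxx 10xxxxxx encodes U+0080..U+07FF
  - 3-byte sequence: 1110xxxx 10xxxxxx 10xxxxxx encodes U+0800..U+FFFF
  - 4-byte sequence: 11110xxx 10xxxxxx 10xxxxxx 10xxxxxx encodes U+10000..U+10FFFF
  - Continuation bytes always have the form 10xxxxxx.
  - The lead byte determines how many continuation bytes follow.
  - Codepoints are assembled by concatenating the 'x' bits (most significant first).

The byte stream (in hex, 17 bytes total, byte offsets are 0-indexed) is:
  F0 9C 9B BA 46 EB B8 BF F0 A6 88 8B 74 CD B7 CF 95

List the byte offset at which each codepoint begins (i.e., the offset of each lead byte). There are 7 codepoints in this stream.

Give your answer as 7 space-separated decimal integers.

Byte[0]=F0: 4-byte lead, need 3 cont bytes. acc=0x0
Byte[1]=9C: continuation. acc=(acc<<6)|0x1C=0x1C
Byte[2]=9B: continuation. acc=(acc<<6)|0x1B=0x71B
Byte[3]=BA: continuation. acc=(acc<<6)|0x3A=0x1C6FA
Completed: cp=U+1C6FA (starts at byte 0)
Byte[4]=46: 1-byte ASCII. cp=U+0046
Byte[5]=EB: 3-byte lead, need 2 cont bytes. acc=0xB
Byte[6]=B8: continuation. acc=(acc<<6)|0x38=0x2F8
Byte[7]=BF: continuation. acc=(acc<<6)|0x3F=0xBE3F
Completed: cp=U+BE3F (starts at byte 5)
Byte[8]=F0: 4-byte lead, need 3 cont bytes. acc=0x0
Byte[9]=A6: continuation. acc=(acc<<6)|0x26=0x26
Byte[10]=88: continuation. acc=(acc<<6)|0x08=0x988
Byte[11]=8B: continuation. acc=(acc<<6)|0x0B=0x2620B
Completed: cp=U+2620B (starts at byte 8)
Byte[12]=74: 1-byte ASCII. cp=U+0074
Byte[13]=CD: 2-byte lead, need 1 cont bytes. acc=0xD
Byte[14]=B7: continuation. acc=(acc<<6)|0x37=0x377
Completed: cp=U+0377 (starts at byte 13)
Byte[15]=CF: 2-byte lead, need 1 cont bytes. acc=0xF
Byte[16]=95: continuation. acc=(acc<<6)|0x15=0x3D5
Completed: cp=U+03D5 (starts at byte 15)

Answer: 0 4 5 8 12 13 15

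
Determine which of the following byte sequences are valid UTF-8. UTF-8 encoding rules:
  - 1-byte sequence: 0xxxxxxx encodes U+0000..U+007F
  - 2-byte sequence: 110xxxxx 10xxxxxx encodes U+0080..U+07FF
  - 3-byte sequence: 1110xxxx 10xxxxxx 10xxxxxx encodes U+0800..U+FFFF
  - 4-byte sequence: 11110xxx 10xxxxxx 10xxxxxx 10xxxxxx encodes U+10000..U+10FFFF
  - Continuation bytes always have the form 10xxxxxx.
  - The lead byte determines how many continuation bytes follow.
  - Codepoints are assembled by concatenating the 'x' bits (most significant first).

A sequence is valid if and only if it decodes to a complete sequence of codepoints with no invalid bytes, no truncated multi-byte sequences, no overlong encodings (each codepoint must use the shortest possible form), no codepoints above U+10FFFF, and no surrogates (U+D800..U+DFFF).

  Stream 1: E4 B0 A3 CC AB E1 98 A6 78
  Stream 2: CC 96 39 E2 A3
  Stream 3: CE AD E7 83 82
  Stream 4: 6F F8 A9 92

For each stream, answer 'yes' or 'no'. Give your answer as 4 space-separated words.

Stream 1: decodes cleanly. VALID
Stream 2: error at byte offset 5. INVALID
Stream 3: decodes cleanly. VALID
Stream 4: error at byte offset 1. INVALID

Answer: yes no yes no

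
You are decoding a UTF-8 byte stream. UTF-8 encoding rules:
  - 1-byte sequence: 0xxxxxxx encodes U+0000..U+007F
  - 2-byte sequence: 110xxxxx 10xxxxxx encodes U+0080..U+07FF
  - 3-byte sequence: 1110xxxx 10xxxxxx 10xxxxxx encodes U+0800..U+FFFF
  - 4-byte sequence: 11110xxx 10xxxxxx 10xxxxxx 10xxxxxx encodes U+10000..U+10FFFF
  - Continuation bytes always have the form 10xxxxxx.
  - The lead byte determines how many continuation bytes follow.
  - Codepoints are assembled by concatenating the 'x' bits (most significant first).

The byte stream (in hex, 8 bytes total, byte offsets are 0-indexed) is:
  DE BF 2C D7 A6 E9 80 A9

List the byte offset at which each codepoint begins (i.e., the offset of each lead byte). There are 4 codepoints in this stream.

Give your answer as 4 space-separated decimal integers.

Byte[0]=DE: 2-byte lead, need 1 cont bytes. acc=0x1E
Byte[1]=BF: continuation. acc=(acc<<6)|0x3F=0x7BF
Completed: cp=U+07BF (starts at byte 0)
Byte[2]=2C: 1-byte ASCII. cp=U+002C
Byte[3]=D7: 2-byte lead, need 1 cont bytes. acc=0x17
Byte[4]=A6: continuation. acc=(acc<<6)|0x26=0x5E6
Completed: cp=U+05E6 (starts at byte 3)
Byte[5]=E9: 3-byte lead, need 2 cont bytes. acc=0x9
Byte[6]=80: continuation. acc=(acc<<6)|0x00=0x240
Byte[7]=A9: continuation. acc=(acc<<6)|0x29=0x9029
Completed: cp=U+9029 (starts at byte 5)

Answer: 0 2 3 5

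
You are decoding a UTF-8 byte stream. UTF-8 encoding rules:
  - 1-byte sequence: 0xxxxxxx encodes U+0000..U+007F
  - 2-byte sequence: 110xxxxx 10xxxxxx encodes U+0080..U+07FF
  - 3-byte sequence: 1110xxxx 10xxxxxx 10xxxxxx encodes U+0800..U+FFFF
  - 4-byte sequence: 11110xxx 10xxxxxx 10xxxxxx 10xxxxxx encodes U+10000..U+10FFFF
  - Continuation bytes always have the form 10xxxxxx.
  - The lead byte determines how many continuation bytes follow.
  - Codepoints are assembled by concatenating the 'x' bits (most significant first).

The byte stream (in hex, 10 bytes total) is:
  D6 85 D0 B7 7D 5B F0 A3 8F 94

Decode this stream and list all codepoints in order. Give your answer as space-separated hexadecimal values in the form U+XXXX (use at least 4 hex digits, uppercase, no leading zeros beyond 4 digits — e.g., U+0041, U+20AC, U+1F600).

Byte[0]=D6: 2-byte lead, need 1 cont bytes. acc=0x16
Byte[1]=85: continuation. acc=(acc<<6)|0x05=0x585
Completed: cp=U+0585 (starts at byte 0)
Byte[2]=D0: 2-byte lead, need 1 cont bytes. acc=0x10
Byte[3]=B7: continuation. acc=(acc<<6)|0x37=0x437
Completed: cp=U+0437 (starts at byte 2)
Byte[4]=7D: 1-byte ASCII. cp=U+007D
Byte[5]=5B: 1-byte ASCII. cp=U+005B
Byte[6]=F0: 4-byte lead, need 3 cont bytes. acc=0x0
Byte[7]=A3: continuation. acc=(acc<<6)|0x23=0x23
Byte[8]=8F: continuation. acc=(acc<<6)|0x0F=0x8CF
Byte[9]=94: continuation. acc=(acc<<6)|0x14=0x233D4
Completed: cp=U+233D4 (starts at byte 6)

Answer: U+0585 U+0437 U+007D U+005B U+233D4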